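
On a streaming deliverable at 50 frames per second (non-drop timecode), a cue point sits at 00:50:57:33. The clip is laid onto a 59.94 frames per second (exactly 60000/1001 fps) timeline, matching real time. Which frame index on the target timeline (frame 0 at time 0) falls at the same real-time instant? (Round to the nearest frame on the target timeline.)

Source frame index: (0×3600 + 50×60 + 57) × 50 + 33 = 152883.
Real time: 152883 / (50) = 152883/50 s.
Target frame: (152883/50) × (60000/1001) = 183459600/1001 ≈ 183276.324 → 183276.

frame 183276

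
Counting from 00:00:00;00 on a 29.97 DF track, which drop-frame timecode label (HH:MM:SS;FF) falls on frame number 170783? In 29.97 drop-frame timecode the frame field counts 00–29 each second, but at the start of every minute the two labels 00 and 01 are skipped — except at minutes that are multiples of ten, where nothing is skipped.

01:34:58;13

Each 10-minute DF block holds 10 × 60 × 30 − 9 × 2 = 17982 frames. 170783 ÷ 17982 → 9 full blocks, remainder 8945.
Within the partial block the first minute is 1800 frames and each further minute 1798, so 4 further minute boundaries passed. Total skipped labels = 18 × 9 + 2 × 4 = 170.
Non-drop label index = 170783 + 170 = 170953; at 30 labels/s that is 01:34:58:13, i.e. DF 01:34:58;13.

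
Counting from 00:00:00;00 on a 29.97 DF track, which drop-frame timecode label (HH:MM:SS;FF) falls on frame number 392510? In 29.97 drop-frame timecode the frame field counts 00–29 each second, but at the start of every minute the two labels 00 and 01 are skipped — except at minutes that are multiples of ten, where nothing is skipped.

03:38:16;24

Each 10-minute DF block holds 10 × 60 × 30 − 9 × 2 = 17982 frames. 392510 ÷ 17982 → 21 full blocks, remainder 14888.
Within the partial block the first minute is 1800 frames and each further minute 1798, so 8 further minute boundaries passed. Total skipped labels = 18 × 21 + 2 × 8 = 394.
Non-drop label index = 392510 + 394 = 392904; at 30 labels/s that is 03:38:16:24, i.e. DF 03:38:16;24.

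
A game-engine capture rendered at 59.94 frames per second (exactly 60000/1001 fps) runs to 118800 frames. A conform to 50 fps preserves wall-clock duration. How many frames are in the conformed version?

99099 frames

Target frames = source frames × (target rate / source rate) = 118800 × (50)/(60000/1001) = 118800 × 1001/1200 = 99099.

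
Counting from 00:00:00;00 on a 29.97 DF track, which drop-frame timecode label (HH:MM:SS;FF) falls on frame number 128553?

01:11:29;11

Each 10-minute DF block holds 10 × 60 × 30 − 9 × 2 = 17982 frames. 128553 ÷ 17982 → 7 full blocks, remainder 2679.
Within the partial block the first minute is 1800 frames and each further minute 1798, so 1 further minute boundary passed. Total skipped labels = 18 × 7 + 2 × 1 = 128.
Non-drop label index = 128553 + 128 = 128681; at 30 labels/s that is 01:11:29:11, i.e. DF 01:11:29;11.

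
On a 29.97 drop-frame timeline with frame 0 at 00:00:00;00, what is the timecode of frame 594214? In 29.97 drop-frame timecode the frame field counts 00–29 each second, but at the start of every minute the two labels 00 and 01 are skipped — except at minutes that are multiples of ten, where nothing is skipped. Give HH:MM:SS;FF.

Ten DF minutes hold 17982 frames, so frame 594214 lies in block 33 (frames 593406–611387) with 808 frames into that block.
The block's first minute is 1800 frames and the rest 1798 each; 808 frames reaches minute 0, so 33 × 18 + 0 × 2 = 594 labels have been skipped so far.
Adding those back, label number 594214 + 594 = 594808 at 30 labels/s is 19826 s + 28 f = 5 h 30 min 26 s frame 28, i.e. 05:30:26;28.

05:30:26;28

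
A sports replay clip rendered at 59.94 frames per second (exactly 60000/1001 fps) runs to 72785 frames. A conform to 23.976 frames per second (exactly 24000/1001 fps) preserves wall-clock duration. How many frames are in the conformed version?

Target frames = source frames × (target rate / source rate) = 72785 × (24000/1001)/(60000/1001) = 72785 × 2/5 = 29114.

29114 frames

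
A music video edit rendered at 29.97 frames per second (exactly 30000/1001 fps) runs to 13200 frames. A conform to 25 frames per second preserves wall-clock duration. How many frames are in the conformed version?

Target frames = source frames × (target rate / source rate) = 13200 × (25)/(30000/1001) = 13200 × 1001/1200 = 11011.

11011 frames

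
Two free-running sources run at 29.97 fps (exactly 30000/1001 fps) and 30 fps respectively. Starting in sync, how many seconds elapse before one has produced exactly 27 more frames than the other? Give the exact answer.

The gap grows by |30 − 30000/1001| = 30/1001 frames per second.
Time for a 27-frame gap: 27 ÷ (30/1001) = 900.9 s.

900.9 seconds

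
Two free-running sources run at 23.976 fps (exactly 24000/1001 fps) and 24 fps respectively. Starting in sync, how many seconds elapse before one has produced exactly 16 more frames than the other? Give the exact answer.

The gap grows by |24 − 24000/1001| = 24/1001 frames per second.
Time for a 16-frame gap: 16 ÷ (24/1001) = 2002/3 s.

2002/3 seconds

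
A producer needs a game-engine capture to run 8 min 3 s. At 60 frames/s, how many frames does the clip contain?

8 min 3 s = 483 s.
Frames = 483 × 60 = 28980.

28980 frames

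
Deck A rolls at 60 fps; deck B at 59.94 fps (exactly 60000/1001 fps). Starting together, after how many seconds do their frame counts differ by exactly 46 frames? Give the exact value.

23023/30 seconds

The gap grows by |60000/1001 − 60| = 60/1001 frames per second.
Time for a 46-frame gap: 46 ÷ (60/1001) = 23023/30 s.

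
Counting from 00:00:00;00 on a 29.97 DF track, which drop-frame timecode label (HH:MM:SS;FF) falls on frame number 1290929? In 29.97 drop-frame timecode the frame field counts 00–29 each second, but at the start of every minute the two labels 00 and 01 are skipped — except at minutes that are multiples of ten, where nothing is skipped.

Each 10-minute DF block holds 10 × 60 × 30 − 9 × 2 = 17982 frames. 1290929 ÷ 17982 → 71 full blocks, remainder 14207.
Within the partial block the first minute is 1800 frames and each further minute 1798, so 7 further minute boundaries passed. Total skipped labels = 18 × 71 + 2 × 7 = 1292.
Non-drop label index = 1290929 + 1292 = 1292221; at 30 labels/s that is 11:57:54:01, i.e. DF 11:57:54;01.

11:57:54;01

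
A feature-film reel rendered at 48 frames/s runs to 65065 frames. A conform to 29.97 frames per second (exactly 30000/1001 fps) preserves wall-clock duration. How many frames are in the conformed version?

Target frames = source frames × (target rate / source rate) = 65065 × (30000/1001)/(48) = 65065 × 625/1001 = 40625.

40625 frames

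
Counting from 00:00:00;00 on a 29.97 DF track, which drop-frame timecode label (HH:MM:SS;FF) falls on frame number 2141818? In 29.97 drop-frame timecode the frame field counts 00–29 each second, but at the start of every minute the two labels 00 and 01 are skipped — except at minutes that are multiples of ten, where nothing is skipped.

Ten DF minutes hold 17982 frames, so frame 2141818 lies in block 119 (frames 2139858–2157839) with 1960 frames into that block.
The block's first minute is 1800 frames and the rest 1798 each; 1960 frames reaches minute 1, so 119 × 18 + 1 × 2 = 2144 labels have been skipped so far.
Adding those back, label number 2141818 + 2144 = 2143962 at 30 labels/s is 71465 s + 12 f = 19 h 51 min 5 s frame 12, i.e. 19:51:05;12.

19:51:05;12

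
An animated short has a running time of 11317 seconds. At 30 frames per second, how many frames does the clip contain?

Frames = 11317 × 30 = 339510.

339510 frames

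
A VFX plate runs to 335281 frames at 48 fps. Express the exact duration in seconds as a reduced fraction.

335281/48 seconds

Running time = 335281 ÷ (48) = 335281 × 1/48 = 335281/48 s.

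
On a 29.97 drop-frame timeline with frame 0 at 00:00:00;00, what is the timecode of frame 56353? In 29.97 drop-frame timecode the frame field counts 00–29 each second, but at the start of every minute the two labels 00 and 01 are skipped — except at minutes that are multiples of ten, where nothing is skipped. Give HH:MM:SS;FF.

Each 10-minute DF block holds 10 × 60 × 30 − 9 × 2 = 17982 frames. 56353 ÷ 17982 → 3 full blocks, remainder 2407.
Within the partial block the first minute is 1800 frames and each further minute 1798, so 1 further minute boundary passed. Total skipped labels = 18 × 3 + 2 × 1 = 56.
Non-drop label index = 56353 + 56 = 56409; at 30 labels/s that is 00:31:20:09, i.e. DF 00:31:20;09.

00:31:20;09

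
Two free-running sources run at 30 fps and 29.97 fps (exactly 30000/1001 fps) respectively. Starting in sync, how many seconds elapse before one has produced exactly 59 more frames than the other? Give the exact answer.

The gap grows by |30000/1001 − 30| = 30/1001 frames per second.
Time for a 59-frame gap: 59 ÷ (30/1001) = 59059/30 s.

59059/30 seconds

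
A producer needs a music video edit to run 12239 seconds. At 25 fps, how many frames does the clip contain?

305975 frames

Frames = 12239 × 25 = 305975.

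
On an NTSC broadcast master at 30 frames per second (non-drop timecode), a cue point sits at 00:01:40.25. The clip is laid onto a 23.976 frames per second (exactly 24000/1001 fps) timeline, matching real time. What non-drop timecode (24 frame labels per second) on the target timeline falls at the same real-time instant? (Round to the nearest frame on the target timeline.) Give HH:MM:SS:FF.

00:01:40:18

Source frame index: (0×3600 + 1×60 + 40) × 30 + 25 = 3025.
Real time: 3025 / (30) = 605/6 s.
Target frame: (605/6) × (24000/1001) = 220000/91 ≈ 2417.582 → 2418.
At 24 labels/s: frame 2418 → 00:01:40:18.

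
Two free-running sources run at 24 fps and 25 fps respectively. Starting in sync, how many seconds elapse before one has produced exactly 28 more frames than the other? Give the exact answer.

The gap grows by |25 − 24| = 1 frame per second.
Time for a 28-frame gap: 28 ÷ (1) = 28 s.

28 seconds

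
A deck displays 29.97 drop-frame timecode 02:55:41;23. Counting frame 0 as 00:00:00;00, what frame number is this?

As if non-drop at 30 labels/s: (2 × 3600 + 55 × 60 + 41) × 30 + 23 = 316253.
Minute boundaries passed: 175; those not divisible by 10: 175 − 17 = 158; dropped labels = 2 × 158 = 316.
Actual frame index = 316253 − 316 = 315937.

315937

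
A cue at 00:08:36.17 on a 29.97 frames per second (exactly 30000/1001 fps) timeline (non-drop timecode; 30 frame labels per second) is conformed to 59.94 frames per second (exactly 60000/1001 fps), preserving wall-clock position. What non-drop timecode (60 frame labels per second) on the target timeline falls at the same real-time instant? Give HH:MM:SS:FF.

Source frame index: (0×3600 + 8×60 + 36) × 30 + 17 = 15497.
Real time: 15497 / (30000/1001) = 15512497/30000 s.
Target frame: (15512497/30000) × (60000/1001) = 30994.
At 60 labels/s: frame 30994 → 00:08:36:34.

00:08:36:34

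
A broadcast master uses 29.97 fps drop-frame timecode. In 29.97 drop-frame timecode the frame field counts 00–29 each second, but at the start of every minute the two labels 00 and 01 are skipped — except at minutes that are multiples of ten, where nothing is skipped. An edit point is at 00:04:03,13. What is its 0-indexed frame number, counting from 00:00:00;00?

7295

Complete 10-minute blocks: 0, each 17982 frames → 0.
Remaining 4 whole minutes in the current block: 1800 + 3 × 1798 = 7194 frames.
Within the current minute: 3 × 30 + 13 − 2 = 101 (labels ;00/;01 skipped at this minute). Total = 0 + 7194 + 101 = 7295.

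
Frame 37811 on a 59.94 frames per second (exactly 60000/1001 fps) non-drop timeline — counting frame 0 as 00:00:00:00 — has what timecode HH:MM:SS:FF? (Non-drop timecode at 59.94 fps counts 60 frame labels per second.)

00:10:30:11

37811 ÷ 60 = 630 full seconds, remainder 11 frames.
630 s = 0 h 10 min 30 s.
Timecode: 00:10:30:11.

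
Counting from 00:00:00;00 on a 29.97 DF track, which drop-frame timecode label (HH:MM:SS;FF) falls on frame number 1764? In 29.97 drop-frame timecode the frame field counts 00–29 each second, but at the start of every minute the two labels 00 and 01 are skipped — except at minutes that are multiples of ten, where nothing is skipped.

00:00:58;24

Ten DF minutes hold 17982 frames, so frame 1764 lies in block 0 (frames 0–17981) with 1764 frames into that block.
The block's first minute is 1800 frames and the rest 1798 each; 1764 frames reaches minute 0, so 0 × 18 + 0 × 2 = 0 labels have been skipped so far.
Adding those back, label number 1764 + 0 = 1764 at 30 labels/s is 58 s + 24 f = 0 h 0 min 58 s frame 24, i.e. 00:00:58;24.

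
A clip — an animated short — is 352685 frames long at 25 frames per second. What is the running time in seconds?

Running time = 352685 / (25) = 14107.4 s.

14107.4 seconds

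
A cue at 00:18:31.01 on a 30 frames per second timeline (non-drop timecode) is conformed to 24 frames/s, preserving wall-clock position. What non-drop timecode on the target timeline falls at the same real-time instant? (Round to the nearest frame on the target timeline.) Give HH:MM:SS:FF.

Source frame index: (0×3600 + 18×60 + 31) × 30 + 1 = 33331.
Real time: 33331 / (30) = 33331/30 s.
Target frame: (33331/30) × (24) = 133324/5 ≈ 26664.800 → 26665.
At 24 labels/s: frame 26665 → 00:18:31:01.

00:18:31:01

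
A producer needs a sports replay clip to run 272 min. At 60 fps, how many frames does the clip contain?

979200 frames

272 min = 16320 s.
Frames = 16320 × 60 = 979200.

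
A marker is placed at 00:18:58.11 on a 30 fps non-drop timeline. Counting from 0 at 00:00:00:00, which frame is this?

34151

Total seconds to the label: (0 × 3600 + 18 × 60 + 58) = 1138.
Frame index = 1138 × 30 + 11 = 34151.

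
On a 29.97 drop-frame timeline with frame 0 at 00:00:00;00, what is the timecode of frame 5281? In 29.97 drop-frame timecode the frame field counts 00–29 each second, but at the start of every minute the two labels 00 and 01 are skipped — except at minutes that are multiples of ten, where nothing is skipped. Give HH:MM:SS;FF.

00:02:56;05

Ten DF minutes hold 17982 frames, so frame 5281 lies in block 0 (frames 0–17981) with 5281 frames into that block.
The block's first minute is 1800 frames and the rest 1798 each; 5281 frames reaches minute 2, so 0 × 18 + 2 × 2 = 4 labels have been skipped so far.
Adding those back, label number 5281 + 4 = 5285 at 30 labels/s is 176 s + 5 f = 0 h 2 min 56 s frame 5, i.e. 00:02:56;05.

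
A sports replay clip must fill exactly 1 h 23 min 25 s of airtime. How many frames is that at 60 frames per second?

300300 frames

1 h 23 min 25 s = 5005 s.
Frames = 5005 × 60 = 300300.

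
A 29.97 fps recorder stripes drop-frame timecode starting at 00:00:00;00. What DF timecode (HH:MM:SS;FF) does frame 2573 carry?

Each 10-minute DF block holds 10 × 60 × 30 − 9 × 2 = 17982 frames. 2573 ÷ 17982 → 0 full blocks, remainder 2573.
Within the partial block the first minute is 1800 frames and each further minute 1798, so 1 further minute boundary passed. Total skipped labels = 18 × 0 + 2 × 1 = 2.
Non-drop label index = 2573 + 2 = 2575; at 30 labels/s that is 00:01:25:25, i.e. DF 00:01:25;25.

00:01:25;25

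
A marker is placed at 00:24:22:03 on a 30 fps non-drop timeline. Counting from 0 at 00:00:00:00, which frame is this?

frame 43863

Total seconds to the label: (0 × 3600 + 24 × 60 + 22) = 1462.
Frame index = 1462 × 30 + 3 = 43863.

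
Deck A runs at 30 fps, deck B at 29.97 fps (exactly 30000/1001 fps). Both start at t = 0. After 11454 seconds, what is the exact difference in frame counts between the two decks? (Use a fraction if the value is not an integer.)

A emits 30 × 11454 = 343620 frames; B emits 30000/1001 × 11454 = 343620000/1001.
Difference = 343620/1001 frames (≈ 343.2767); B is behind A.

343620/1001 frames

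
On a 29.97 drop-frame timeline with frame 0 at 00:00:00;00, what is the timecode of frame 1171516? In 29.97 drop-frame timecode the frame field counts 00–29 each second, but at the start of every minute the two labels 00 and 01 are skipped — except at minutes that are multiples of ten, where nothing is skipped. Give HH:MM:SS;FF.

10:51:29;18

Ten DF minutes hold 17982 frames, so frame 1171516 lies in block 65 (frames 1168830–1186811) with 2686 frames into that block.
The block's first minute is 1800 frames and the rest 1798 each; 2686 frames reaches minute 1, so 65 × 18 + 1 × 2 = 1172 labels have been skipped so far.
Adding those back, label number 1171516 + 1172 = 1172688 at 30 labels/s is 39089 s + 18 f = 10 h 51 min 29 s frame 18, i.e. 10:51:29;18.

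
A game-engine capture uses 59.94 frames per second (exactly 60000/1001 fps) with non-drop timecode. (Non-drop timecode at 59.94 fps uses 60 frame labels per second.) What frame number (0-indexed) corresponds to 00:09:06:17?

Total seconds to the label: (0 × 3600 + 9 × 60 + 6) = 546.
Frame index = 546 × 60 + 17 = 32777.

frame 32777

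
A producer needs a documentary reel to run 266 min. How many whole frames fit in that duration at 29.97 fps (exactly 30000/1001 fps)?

266 min = 15960 s.
Frames = 15960 × 30000/1001 = 68400000/143 ≈ 478321.6783.
Complete frames: 478321.

478321 frames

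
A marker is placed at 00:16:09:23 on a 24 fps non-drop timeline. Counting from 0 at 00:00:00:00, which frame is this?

23279

Total seconds to the label: (0 × 3600 + 16 × 60 + 9) = 969.
Frame index = 969 × 24 + 23 = 23279.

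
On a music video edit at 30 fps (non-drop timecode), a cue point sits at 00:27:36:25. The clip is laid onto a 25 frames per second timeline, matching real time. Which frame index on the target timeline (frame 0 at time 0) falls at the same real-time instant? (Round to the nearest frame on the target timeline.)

Source frame index: (0×3600 + 27×60 + 36) × 30 + 25 = 49705.
Real time: 49705 / (30) = 9941/6 s.
Target frame: (9941/6) × (25) = 248525/6 ≈ 41420.833 → 41421.

frame 41421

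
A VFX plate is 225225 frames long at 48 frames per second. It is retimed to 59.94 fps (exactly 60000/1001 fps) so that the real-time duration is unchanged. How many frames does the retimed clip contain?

Target frames = source frames × (target rate / source rate) = 225225 × (60000/1001)/(48) = 225225 × 1250/1001 = 281250.

281250 frames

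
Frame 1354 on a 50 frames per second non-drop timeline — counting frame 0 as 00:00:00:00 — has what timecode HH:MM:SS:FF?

00:00:27:04

1354 ÷ 50 = 27 full seconds, remainder 4 frames.
27 s = 0 h 0 min 27 s.
Timecode: 00:00:27:04.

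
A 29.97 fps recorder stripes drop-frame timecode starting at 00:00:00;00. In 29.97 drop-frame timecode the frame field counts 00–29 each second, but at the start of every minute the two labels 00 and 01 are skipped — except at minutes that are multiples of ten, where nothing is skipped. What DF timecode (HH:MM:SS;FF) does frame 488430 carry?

Each 10-minute DF block holds 10 × 60 × 30 − 9 × 2 = 17982 frames. 488430 ÷ 17982 → 27 full blocks, remainder 2916.
Within the partial block the first minute is 1800 frames and each further minute 1798, so 1 further minute boundary passed. Total skipped labels = 18 × 27 + 2 × 1 = 488.
Non-drop label index = 488430 + 488 = 488918; at 30 labels/s that is 04:31:37:08, i.e. DF 04:31:37;08.

04:31:37;08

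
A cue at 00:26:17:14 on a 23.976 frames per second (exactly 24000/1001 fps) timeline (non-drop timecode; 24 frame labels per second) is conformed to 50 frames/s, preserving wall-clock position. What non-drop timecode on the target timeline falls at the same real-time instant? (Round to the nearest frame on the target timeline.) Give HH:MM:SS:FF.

00:26:19:08

Source frame index: (0×3600 + 26×60 + 17) × 24 + 14 = 37862.
Real time: 37862 / (24000/1001) = 18949931/12000 s.
Target frame: (18949931/12000) × (50) = 18949931/240 ≈ 78958.046 → 78958.
At 50 labels/s: frame 78958 → 00:26:19:08.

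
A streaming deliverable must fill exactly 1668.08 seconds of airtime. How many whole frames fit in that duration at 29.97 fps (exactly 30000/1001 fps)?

49992 frames

Frames = 1668.08 × 30000/1001 = 50042400/1001 ≈ 49992.4076.
Complete frames: 49992.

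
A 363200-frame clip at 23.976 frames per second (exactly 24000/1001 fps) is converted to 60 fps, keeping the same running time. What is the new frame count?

Target frames = source frames × (target rate / source rate) = 363200 × (60)/(24000/1001) = 363200 × 1001/400 = 908908.

908908 frames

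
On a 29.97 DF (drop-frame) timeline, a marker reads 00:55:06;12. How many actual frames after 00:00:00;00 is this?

Complete 10-minute blocks: 5, each 17982 frames → 89910.
Remaining 5 whole minutes in the current block: 1800 + 4 × 1798 = 8992 frames.
Within the current minute: 6 × 30 + 12 − 2 = 190 (labels ;00/;01 skipped at this minute). Total = 89910 + 8992 + 190 = 99092.

99092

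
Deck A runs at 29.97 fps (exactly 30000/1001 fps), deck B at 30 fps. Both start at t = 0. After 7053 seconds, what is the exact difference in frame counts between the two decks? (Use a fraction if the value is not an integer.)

A emits 30000/1001 × 7053 = 211590000/1001 frames; B emits 30 × 7053 = 211590.
Difference = 211590/1001 frames (≈ 211.3786); B is ahead of A.

211590/1001 frames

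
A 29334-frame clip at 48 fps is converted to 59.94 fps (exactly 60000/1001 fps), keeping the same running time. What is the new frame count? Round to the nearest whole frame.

Frames at target rate = 29334 × (60000/1001) / (48) = 36667500/1001 ≈ 36630.869.
Nearest whole frame: 36631.

36631 frames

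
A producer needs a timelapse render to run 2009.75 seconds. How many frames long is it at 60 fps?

Frames = 2009.75 × 60 = 120585.

120585 frames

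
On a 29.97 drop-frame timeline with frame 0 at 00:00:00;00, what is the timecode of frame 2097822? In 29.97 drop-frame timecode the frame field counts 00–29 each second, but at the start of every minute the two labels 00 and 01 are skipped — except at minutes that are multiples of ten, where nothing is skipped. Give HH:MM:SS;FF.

19:26:37;12

Ten DF minutes hold 17982 frames, so frame 2097822 lies in block 116 (frames 2085912–2103893) with 11910 frames into that block.
The block's first minute is 1800 frames and the rest 1798 each; 11910 frames reaches minute 6, so 116 × 18 + 6 × 2 = 2100 labels have been skipped so far.
Adding those back, label number 2097822 + 2100 = 2099922 at 30 labels/s is 69997 s + 12 f = 19 h 26 min 37 s frame 12, i.e. 19:26:37;12.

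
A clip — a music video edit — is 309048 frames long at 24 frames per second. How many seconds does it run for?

12877 seconds

Running time = 309048 / (24) = 12877 s.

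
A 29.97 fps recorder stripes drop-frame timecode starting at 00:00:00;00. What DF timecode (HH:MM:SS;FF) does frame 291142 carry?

Each 10-minute DF block holds 10 × 60 × 30 − 9 × 2 = 17982 frames. 291142 ÷ 17982 → 16 full blocks, remainder 3430.
Within the partial block the first minute is 1800 frames and each further minute 1798, so 1 further minute boundary passed. Total skipped labels = 18 × 16 + 2 × 1 = 290.
Non-drop label index = 291142 + 290 = 291432; at 30 labels/s that is 02:41:54:12, i.e. DF 02:41:54;12.

02:41:54;12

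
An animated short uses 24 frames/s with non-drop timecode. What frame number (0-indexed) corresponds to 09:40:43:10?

frame 836242

Total seconds to the label: (9 × 3600 + 40 × 60 + 43) = 34843.
Frame index = 34843 × 24 + 10 = 836242.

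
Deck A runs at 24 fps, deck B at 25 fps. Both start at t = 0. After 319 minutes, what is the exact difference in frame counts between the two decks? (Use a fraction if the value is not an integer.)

19140 frames

319 min = 19140 s.
A emits 24 × 19140 = 459360 frames; B emits 25 × 19140 = 478500.
Difference = 19140 frames; B is ahead of A.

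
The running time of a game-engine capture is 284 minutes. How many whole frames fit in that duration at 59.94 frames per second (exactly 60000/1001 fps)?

1021378 frames

284 min = 17040 s.
Frames = 17040 × 60000/1001 = 1022400000/1001 ≈ 1021378.6214.
Complete frames: 1021378.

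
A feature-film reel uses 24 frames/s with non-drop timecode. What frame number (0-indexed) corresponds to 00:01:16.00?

1824

Total seconds to the label: (0 × 3600 + 1 × 60 + 16) = 76.
Frame index = 76 × 24 + 0 = 1824.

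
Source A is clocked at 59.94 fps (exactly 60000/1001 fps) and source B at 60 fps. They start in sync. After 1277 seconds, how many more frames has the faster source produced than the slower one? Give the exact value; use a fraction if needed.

A emits 60000/1001 × 1277 = 76620000/1001 frames; B emits 60 × 1277 = 76620.
Difference = 76620/1001 frames (≈ 76.5435); B is ahead of A.

76620/1001 frames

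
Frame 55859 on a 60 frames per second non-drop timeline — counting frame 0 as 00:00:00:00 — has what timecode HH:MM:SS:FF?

00:15:30:59

55859 ÷ 60 = 930 full seconds, remainder 59 frames.
930 s = 0 h 15 min 30 s.
Timecode: 00:15:30:59.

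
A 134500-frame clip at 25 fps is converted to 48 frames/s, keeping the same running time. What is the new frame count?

258240 frames

Target frames = source frames × (target rate / source rate) = 134500 × (48)/(25) = 134500 × 48/25 = 258240.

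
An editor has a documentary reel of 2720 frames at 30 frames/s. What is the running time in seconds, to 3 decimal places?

Running time = 2720 × 1/30 = 272/3 s ≈ 90.667 s.

90.667 seconds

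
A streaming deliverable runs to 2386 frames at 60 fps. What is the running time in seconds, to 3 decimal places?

Running time = 2386 × 1/60 = 1193/30 s ≈ 39.767 s.

39.767 seconds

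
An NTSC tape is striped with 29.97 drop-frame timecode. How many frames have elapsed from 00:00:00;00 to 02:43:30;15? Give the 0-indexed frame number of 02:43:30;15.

294021

Complete 10-minute blocks: 16, each 17982 frames → 287712.
Remaining 3 whole minutes in the current block: 1800 + 2 × 1798 = 5396 frames.
Within the current minute: 30 × 30 + 15 − 2 = 913 (labels ;00/;01 skipped at this minute). Total = 287712 + 5396 + 913 = 294021.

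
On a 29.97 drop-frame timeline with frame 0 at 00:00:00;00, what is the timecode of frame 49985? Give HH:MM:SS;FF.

Each 10-minute DF block holds 10 × 60 × 30 − 9 × 2 = 17982 frames. 49985 ÷ 17982 → 2 full blocks, remainder 14021.
Within the partial block the first minute is 1800 frames and each further minute 1798, so 7 further minute boundaries passed. Total skipped labels = 18 × 2 + 2 × 7 = 50.
Non-drop label index = 49985 + 50 = 50035; at 30 labels/s that is 00:27:47:25, i.e. DF 00:27:47;25.

00:27:47;25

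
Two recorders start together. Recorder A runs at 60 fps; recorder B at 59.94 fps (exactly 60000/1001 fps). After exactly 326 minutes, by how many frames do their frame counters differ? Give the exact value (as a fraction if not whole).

326 min = 19560 s.
A emits 60 × 19560 = 1173600 frames; B emits 60000/1001 × 19560 = 1173600000/1001.
Difference = 1173600/1001 frames (≈ 1172.4276); B is behind A.

1173600/1001 frames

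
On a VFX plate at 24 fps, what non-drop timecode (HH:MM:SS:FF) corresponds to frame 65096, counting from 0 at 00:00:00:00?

00:45:12:08

65096 ÷ 24 = 2712 full seconds, remainder 8 frames.
2712 s = 0 h 45 min 12 s.
Timecode: 00:45:12:08.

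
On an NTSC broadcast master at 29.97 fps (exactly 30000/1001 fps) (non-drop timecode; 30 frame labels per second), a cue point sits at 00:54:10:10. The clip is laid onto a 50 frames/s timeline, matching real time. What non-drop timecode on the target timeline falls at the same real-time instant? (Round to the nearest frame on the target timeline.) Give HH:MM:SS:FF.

00:54:13:29

Source frame index: (0×3600 + 54×60 + 10) × 30 + 10 = 97510.
Real time: 97510 / (30000/1001) = 9760751/3000 s.
Target frame: (9760751/3000) × (50) = 9760751/60 ≈ 162679.183 → 162679.
At 50 labels/s: frame 162679 → 00:54:13:29.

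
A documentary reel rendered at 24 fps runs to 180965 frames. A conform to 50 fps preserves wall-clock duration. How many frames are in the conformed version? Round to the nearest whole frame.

377010 frames

Frames at target rate = 180965 × (50) / (24) = 4524125/12 ≈ 377010.417.
Nearest whole frame: 377010.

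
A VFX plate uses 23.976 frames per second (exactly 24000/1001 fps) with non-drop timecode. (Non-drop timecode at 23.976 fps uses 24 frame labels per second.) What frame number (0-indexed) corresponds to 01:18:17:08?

Total seconds to the label: (1 × 3600 + 18 × 60 + 17) = 4697.
Frame index = 4697 × 24 + 8 = 112736.

112736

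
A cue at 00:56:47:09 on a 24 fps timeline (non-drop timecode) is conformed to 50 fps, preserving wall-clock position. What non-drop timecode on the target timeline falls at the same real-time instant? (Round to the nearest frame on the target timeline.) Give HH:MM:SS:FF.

Source frame index: (0×3600 + 56×60 + 47) × 24 + 9 = 81777.
Real time: 81777 / (24) = 27259/8 s.
Target frame: (27259/8) × (50) = 681475/4 ≈ 170368.750 → 170369.
At 50 labels/s: frame 170369 → 00:56:47:19.

00:56:47:19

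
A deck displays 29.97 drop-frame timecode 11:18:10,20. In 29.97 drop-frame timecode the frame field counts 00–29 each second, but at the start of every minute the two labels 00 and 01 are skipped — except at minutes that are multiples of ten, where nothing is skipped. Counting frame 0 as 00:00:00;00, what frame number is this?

1219498

As if non-drop at 30 labels/s: (11 × 3600 + 18 × 60 + 10) × 30 + 20 = 1220720.
Minute boundaries passed: 678; those not divisible by 10: 678 − 67 = 611; dropped labels = 2 × 611 = 1222.
Actual frame index = 1220720 − 1222 = 1219498.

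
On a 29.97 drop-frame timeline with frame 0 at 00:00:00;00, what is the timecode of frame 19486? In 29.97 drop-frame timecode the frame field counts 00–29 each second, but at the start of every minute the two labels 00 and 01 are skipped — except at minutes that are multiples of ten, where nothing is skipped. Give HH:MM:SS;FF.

00:10:50;04

Each 10-minute DF block holds 10 × 60 × 30 − 9 × 2 = 17982 frames. 19486 ÷ 17982 → 1 full block, remainder 1504.
Within the partial block the first minute is 1800 frames and each further minute 1798, so 0 further minute boundaries passed. Total skipped labels = 18 × 1 + 2 × 0 = 18.
Non-drop label index = 19486 + 18 = 19504; at 30 labels/s that is 00:10:50:04, i.e. DF 00:10:50;04.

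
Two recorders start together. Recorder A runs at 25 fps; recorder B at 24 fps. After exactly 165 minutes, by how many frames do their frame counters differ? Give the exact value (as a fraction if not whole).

165 min = 9900 s.
A emits 25 × 9900 = 247500 frames; B emits 24 × 9900 = 237600.
Difference = 9900 frames; B is behind A.

9900 frames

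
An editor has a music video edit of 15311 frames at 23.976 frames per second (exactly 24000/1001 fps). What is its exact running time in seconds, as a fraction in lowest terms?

15326311/24000 seconds

Running time = 15311 ÷ (24000/1001) = 15311 × 1001/24000 = 15326311/24000 s.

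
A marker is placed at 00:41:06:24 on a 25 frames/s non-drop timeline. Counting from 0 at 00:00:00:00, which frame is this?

frame 61674

Total seconds to the label: (0 × 3600 + 41 × 60 + 6) = 2466.
Frame index = 2466 × 25 + 24 = 61674.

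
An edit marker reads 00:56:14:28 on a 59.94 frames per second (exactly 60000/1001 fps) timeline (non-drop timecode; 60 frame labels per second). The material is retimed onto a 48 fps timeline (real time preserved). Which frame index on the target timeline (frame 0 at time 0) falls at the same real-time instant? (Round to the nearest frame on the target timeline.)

Source frame index: (0×3600 + 56×60 + 14) × 60 + 28 = 202468.
Real time: 202468 / (60000/1001) = 50667617/15000 s.
Target frame: (50667617/15000) × (48) = 101335234/625 ≈ 162136.374 → 162136.

frame 162136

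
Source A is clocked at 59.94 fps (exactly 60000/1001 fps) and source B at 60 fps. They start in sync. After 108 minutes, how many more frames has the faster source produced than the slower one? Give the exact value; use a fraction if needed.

388800/1001 frames

108 min = 6480 s.
A emits 60000/1001 × 6480 = 388800000/1001 frames; B emits 60 × 6480 = 388800.
Difference = 388800/1001 frames (≈ 388.4116); B is ahead of A.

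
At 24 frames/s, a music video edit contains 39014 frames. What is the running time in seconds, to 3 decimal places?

Running time = 39014 × 1/24 = 19507/12 s ≈ 1625.583 s.

1625.583 seconds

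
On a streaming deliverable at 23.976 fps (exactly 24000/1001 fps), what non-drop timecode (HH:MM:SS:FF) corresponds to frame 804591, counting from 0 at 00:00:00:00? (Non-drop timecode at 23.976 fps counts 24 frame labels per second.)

804591 ÷ 24 = 33524 full seconds, remainder 15 frames.
33524 s = 9 h 18 min 44 s.
Timecode: 09:18:44:15.

09:18:44:15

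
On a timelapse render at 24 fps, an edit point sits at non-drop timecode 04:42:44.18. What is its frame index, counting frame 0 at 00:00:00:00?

Total seconds to the label: (4 × 3600 + 42 × 60 + 44) = 16964.
Frame index = 16964 × 24 + 18 = 407154.

frame 407154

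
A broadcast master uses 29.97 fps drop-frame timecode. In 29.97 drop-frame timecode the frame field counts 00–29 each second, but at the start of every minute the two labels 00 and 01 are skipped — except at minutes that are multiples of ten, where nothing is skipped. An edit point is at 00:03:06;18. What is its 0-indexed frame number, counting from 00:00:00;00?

5592

Complete 10-minute blocks: 0, each 17982 frames → 0.
Remaining 3 whole minutes in the current block: 1800 + 2 × 1798 = 5396 frames.
Within the current minute: 6 × 30 + 18 − 2 = 196 (labels ;00/;01 skipped at this minute). Total = 0 + 5396 + 196 = 5592.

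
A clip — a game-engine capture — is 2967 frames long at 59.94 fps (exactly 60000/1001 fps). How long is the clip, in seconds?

Running time = 2967 / (60000/1001) = 49.49945 s.

49.49945 seconds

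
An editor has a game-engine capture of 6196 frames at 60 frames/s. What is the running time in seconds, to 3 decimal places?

103.267 seconds

Running time = 6196 × 1/60 = 1549/15 s ≈ 103.267 s.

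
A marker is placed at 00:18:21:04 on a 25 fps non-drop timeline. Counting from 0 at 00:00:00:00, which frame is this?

27529

Total seconds to the label: (0 × 3600 + 18 × 60 + 21) = 1101.
Frame index = 1101 × 25 + 4 = 27529.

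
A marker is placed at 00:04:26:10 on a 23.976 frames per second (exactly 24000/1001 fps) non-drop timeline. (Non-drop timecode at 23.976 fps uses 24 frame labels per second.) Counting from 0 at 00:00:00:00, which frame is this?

frame 6394

Total seconds to the label: (0 × 3600 + 4 × 60 + 26) = 266.
Frame index = 266 × 24 + 10 = 6394.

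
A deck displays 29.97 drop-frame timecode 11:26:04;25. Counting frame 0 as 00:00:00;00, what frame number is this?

1233709

Complete 10-minute blocks: 68, each 17982 frames → 1222776.
Remaining 6 whole minutes in the current block: 1800 + 5 × 1798 = 10790 frames.
Within the current minute: 4 × 30 + 25 − 2 = 143 (labels ;00/;01 skipped at this minute). Total = 1222776 + 10790 + 143 = 1233709.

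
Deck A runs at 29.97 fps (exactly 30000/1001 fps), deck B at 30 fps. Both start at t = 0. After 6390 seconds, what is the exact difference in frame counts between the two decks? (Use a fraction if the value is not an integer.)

191700/1001 frames

A emits 30000/1001 × 6390 = 191700000/1001 frames; B emits 30 × 6390 = 191700.
Difference = 191700/1001 frames (≈ 191.5085); B is ahead of A.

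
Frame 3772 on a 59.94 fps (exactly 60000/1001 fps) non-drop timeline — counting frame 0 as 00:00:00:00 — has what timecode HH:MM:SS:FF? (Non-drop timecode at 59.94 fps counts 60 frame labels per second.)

3772 ÷ 60 = 62 full seconds, remainder 52 frames.
62 s = 0 h 1 min 2 s.
Timecode: 00:01:02:52.

00:01:02:52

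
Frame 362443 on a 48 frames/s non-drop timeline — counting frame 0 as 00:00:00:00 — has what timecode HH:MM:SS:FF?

362443 ÷ 48 = 7550 full seconds, remainder 43 frames.
7550 s = 2 h 5 min 50 s.
Timecode: 02:05:50:43.

02:05:50:43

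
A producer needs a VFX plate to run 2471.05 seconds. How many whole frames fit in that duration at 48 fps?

118610 frames

Frames = 2471.05 × 48 = 593052/5 ≈ 118610.4000.
Complete frames: 118610.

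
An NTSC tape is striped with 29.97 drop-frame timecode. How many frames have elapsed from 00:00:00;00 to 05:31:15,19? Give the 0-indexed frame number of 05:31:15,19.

As if non-drop at 30 labels/s: (5 × 3600 + 31 × 60 + 15) × 30 + 19 = 596269.
Minute boundaries passed: 331; those not divisible by 10: 331 − 33 = 298; dropped labels = 2 × 298 = 596.
Actual frame index = 596269 − 596 = 595673.

595673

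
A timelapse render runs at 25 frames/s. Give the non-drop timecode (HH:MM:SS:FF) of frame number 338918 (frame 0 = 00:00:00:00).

338918 ÷ 25 = 13556 full seconds, remainder 18 frames.
13556 s = 3 h 45 min 56 s.
Timecode: 03:45:56:18.

03:45:56:18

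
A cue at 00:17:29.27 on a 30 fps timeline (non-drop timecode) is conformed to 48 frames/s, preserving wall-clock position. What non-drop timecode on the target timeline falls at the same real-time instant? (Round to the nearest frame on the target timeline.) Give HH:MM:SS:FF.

Source frame index: (0×3600 + 17×60 + 29) × 30 + 27 = 31497.
Real time: 31497 / (30) = 10499/10 s.
Target frame: (10499/10) × (48) = 251976/5 ≈ 50395.200 → 50395.
At 48 labels/s: frame 50395 → 00:17:29:43.

00:17:29:43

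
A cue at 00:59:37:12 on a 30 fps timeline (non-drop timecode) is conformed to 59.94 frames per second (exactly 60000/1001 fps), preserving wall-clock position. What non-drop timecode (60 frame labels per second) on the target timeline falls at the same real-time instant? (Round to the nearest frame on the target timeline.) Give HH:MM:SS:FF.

00:59:33:50

Source frame index: (0×3600 + 59×60 + 37) × 30 + 12 = 107322.
Real time: 107322 / (30) = 17887/5 s.
Target frame: (17887/5) × (60000/1001) = 214644000/1001 ≈ 214429.570 → 214430.
At 60 labels/s: frame 214430 → 00:59:33:50.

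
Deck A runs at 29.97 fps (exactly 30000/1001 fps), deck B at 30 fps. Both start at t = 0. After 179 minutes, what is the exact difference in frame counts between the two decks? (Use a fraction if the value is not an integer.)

179 min = 10740 s.
A emits 30000/1001 × 10740 = 322200000/1001 frames; B emits 30 × 10740 = 322200.
Difference = 322200/1001 frames (≈ 321.8781); B is ahead of A.

322200/1001 frames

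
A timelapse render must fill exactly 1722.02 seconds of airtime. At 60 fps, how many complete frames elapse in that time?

Frames = 1722.02 × 60 = 516606/5 ≈ 103321.2000.
Complete frames: 103321.

103321 frames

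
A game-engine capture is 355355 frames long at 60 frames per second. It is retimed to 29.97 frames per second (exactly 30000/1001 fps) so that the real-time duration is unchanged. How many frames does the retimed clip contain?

Target frames = source frames × (target rate / source rate) = 355355 × (30000/1001)/(60) = 355355 × 500/1001 = 177500.

177500 frames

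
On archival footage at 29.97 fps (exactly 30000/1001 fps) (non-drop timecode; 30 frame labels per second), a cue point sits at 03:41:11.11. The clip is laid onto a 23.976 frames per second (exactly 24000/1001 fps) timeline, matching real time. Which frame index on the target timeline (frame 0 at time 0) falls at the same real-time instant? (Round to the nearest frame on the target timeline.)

frame 318513

Source frame index: (3×3600 + 41×60 + 11) × 30 + 11 = 398141.
Real time: 398141 / (30000/1001) = 398539141/30000 s.
Target frame: (398539141/30000) × (24000/1001) = 1592564/5 ≈ 318512.800 → 318513.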